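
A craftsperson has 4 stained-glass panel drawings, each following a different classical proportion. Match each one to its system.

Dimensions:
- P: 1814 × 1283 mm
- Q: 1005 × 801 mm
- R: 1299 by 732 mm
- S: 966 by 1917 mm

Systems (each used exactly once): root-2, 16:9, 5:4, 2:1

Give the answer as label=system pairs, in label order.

P=root-2, Q=5:4, R=16:9, S=2:1

Ratios: P ≈ 1.414; Q ≈ 1.255; R ≈ 1.775; S ≈ 1.984.
Targets: root-2 ≈ 1.414; 16:9 ≈ 1.778; 5:4 ≈ 1.250; 2:1 ≈ 2.000.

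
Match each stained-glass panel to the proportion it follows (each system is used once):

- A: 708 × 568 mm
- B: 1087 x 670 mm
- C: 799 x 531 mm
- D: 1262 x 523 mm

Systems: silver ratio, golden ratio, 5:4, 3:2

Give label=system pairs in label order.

A = 708/568 ≈ 1.246 → 5:4 (1.250)
B = 1087/670 ≈ 1.622 → golden ratio (1.618)
C = 799/531 ≈ 1.505 → 3:2 (1.500)
D = 1262/523 ≈ 2.413 → silver ratio (2.414)

A=5:4, B=golden ratio, C=3:2, D=silver ratio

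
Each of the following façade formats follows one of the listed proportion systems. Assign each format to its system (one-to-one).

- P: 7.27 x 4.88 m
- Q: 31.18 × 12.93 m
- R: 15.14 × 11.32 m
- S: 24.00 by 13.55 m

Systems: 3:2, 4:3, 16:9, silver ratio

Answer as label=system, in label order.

Ratios: P ≈ 1.490; Q ≈ 2.411; R ≈ 1.337; S ≈ 1.771.
Targets: 3:2 ≈ 1.500; 4:3 ≈ 1.333; 16:9 ≈ 1.778; silver ratio ≈ 2.414.

P=3:2, Q=silver ratio, R=4:3, S=16:9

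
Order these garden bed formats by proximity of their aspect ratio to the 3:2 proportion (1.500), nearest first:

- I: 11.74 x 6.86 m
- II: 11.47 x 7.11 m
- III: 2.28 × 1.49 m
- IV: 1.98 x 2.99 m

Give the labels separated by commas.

IV, III, II, I

Ratios: I = 11.74 / 6.86 ≈ 1.711; II = 11.47 / 7.11 ≈ 1.613; III = 2.28 / 1.49 ≈ 1.530; IV = 2.99 / 1.98 ≈ 1.510.
|Δ from 1.500|: I 0.211; II 0.113; III 0.030; IV 0.010.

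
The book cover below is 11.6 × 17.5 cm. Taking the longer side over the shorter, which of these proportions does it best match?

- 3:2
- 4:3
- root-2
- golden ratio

3:2

Ratio = 17.5 / 11.6 ≈ 1.509.
Distances: 3:2 1.500 (Δ 0.009); 4:3 1.333 (Δ 0.176); root-2 1.414 (Δ 0.095); golden ratio 1.618 (Δ 0.109).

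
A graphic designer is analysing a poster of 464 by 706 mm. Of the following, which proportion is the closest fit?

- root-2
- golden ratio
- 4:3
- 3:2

Ratio = 706 / 464 ≈ 1.522.
Distances: root-2 1.414 (Δ 0.108); golden ratio 1.618 (Δ 0.096); 4:3 1.333 (Δ 0.189); 3:2 1.500 (Δ 0.022).

3:2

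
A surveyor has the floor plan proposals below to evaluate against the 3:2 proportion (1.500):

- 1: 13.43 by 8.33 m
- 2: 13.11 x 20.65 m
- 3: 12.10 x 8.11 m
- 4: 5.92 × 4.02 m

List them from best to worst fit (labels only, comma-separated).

1: 13.43/8.33 ≈ 1.612 → |1.612 − 1.500| = 0.112
2: 20.65/13.11 ≈ 1.575 → |1.575 − 1.500| = 0.075
3: 12.10/8.11 ≈ 1.492 → |1.492 − 1.500| = 0.008
4: 5.92/4.02 ≈ 1.473 → |1.473 − 1.500| = 0.027

3, 4, 2, 1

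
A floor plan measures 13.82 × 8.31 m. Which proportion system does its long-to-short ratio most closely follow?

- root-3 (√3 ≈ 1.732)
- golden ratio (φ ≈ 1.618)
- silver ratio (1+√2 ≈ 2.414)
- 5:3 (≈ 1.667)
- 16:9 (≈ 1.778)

Ratio = 13.82 / 8.31 ≈ 1.663.
Distances: root-3 1.732 (Δ 0.069); golden ratio 1.618 (Δ 0.045); silver ratio 2.414 (Δ 0.751); 5:3 1.667 (Δ 0.004); 16:9 1.778 (Δ 0.115).

5:3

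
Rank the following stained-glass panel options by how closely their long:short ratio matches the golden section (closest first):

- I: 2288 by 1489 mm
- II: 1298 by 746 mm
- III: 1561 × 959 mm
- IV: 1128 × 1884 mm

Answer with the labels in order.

I: 2288/1489 ≈ 1.537 → |1.537 − 1.618| = 0.081
II: 1298/746 ≈ 1.740 → |1.740 − 1.618| = 0.122
III: 1561/959 ≈ 1.628 → |1.628 − 1.618| = 0.010
IV: 1884/1128 ≈ 1.670 → |1.670 − 1.618| = 0.052

III, IV, I, II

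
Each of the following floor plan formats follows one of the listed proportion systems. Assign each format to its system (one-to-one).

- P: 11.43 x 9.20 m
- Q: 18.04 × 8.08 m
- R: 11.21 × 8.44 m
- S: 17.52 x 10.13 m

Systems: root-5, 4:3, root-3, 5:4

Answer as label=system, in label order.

P=5:4, Q=root-5, R=4:3, S=root-3

P = 11.43/9.20 ≈ 1.242 → 5:4 (1.250)
Q = 18.04/8.08 ≈ 2.233 → root-5 (2.236)
R = 11.21/8.44 ≈ 1.328 → 4:3 (1.333)
S = 17.52/10.13 ≈ 1.730 → root-3 (1.732)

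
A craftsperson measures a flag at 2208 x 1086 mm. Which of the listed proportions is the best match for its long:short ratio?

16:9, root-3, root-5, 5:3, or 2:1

2208/1086 ≈ 2.033. Nearest candidates are 2:1 (2.000, off by 0.033) and root-5 (2.236, off by 0.203).

2:1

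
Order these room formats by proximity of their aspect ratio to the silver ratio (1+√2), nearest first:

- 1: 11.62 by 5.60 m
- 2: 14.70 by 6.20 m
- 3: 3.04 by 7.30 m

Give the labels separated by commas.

3, 2, 1

1: 11.62/5.60 ≈ 2.075 → |2.075 − 2.414| = 0.339
2: 14.70/6.20 ≈ 2.371 → |2.371 − 2.414| = 0.043
3: 7.30/3.04 ≈ 2.401 → |2.401 − 2.414| = 0.013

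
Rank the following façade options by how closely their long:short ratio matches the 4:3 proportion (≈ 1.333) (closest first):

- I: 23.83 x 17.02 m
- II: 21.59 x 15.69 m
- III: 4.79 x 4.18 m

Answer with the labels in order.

II, I, III

Ratios: I = 23.83 / 17.02 ≈ 1.400; II = 21.59 / 15.69 ≈ 1.376; III = 4.79 / 4.18 ≈ 1.146.
|Δ from 1.333|: I 0.067; II 0.043; III 0.187.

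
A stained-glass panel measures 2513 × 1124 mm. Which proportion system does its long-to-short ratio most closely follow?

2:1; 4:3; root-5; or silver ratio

root-5

Ratio = 2513 / 1124 ≈ 2.236.
Distances: 2:1 2.000 (Δ 0.236); 4:3 1.333 (Δ 0.903); root-5 2.236 (Δ 0.000); silver ratio 2.414 (Δ 0.178).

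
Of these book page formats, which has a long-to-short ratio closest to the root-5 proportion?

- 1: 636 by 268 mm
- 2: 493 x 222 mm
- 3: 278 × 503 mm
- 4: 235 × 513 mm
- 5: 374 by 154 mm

2

Target root-5 ≈ 2.236.
1: 2.373 (Δ0.137)  2: 2.221 (Δ0.015)  3: 1.809 (Δ0.427)  4: 2.183 (Δ0.053)  5: 2.429 (Δ0.193)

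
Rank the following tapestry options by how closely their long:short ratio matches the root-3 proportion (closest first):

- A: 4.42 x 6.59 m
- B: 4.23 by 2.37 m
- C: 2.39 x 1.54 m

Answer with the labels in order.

Ratios: A = 6.59 / 4.42 ≈ 1.491; B = 4.23 / 2.37 ≈ 1.785; C = 2.39 / 1.54 ≈ 1.552.
|Δ from 1.732|: A 0.241; B 0.053; C 0.180.

B, C, A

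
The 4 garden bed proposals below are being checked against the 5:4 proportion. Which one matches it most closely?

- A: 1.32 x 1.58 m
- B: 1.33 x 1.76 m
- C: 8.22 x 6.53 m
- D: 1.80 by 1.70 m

C

Ratios (long/short): A ≈ 1.197; B ≈ 1.323; C ≈ 1.259; D ≈ 1.059.
5:4 ≈ 1.250; option C is nearest (Δ 0.009).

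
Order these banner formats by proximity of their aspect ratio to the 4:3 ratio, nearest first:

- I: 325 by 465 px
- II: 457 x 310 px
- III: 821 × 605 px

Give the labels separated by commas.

I: 465/325 ≈ 1.431 → |1.431 − 1.333| = 0.098
II: 457/310 ≈ 1.474 → |1.474 − 1.333| = 0.141
III: 821/605 ≈ 1.357 → |1.357 − 1.333| = 0.024

III, I, II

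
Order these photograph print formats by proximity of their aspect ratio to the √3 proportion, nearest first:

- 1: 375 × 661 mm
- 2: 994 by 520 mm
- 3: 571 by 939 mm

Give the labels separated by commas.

1, 3, 2

1: 661/375 ≈ 1.763 → |1.763 − 1.732| = 0.031
2: 994/520 ≈ 1.912 → |1.912 − 1.732| = 0.180
3: 939/571 ≈ 1.644 → |1.644 − 1.732| = 0.088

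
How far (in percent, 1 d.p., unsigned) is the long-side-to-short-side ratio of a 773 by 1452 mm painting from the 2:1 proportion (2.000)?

6.1%

Ratio = 1452 / 773 ≈ 1.8784.
Ideal 2:1 = 2.0000. |1.8784 − 2.0000| / 2.0000 ≈ 6.08% → 6.1%.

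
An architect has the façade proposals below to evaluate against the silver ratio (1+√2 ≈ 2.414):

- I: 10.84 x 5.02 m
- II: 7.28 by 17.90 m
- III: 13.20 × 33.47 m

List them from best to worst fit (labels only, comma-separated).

II, III, I

I: 10.84/5.02 ≈ 2.159 → |2.159 − 2.414| = 0.255
II: 17.90/7.28 ≈ 2.459 → |2.459 − 2.414| = 0.045
III: 33.47/13.20 ≈ 2.536 → |2.536 − 2.414| = 0.122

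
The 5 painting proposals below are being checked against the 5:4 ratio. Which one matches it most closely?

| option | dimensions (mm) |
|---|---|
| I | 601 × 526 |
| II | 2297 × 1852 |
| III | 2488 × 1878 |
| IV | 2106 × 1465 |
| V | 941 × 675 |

Ratios (long/short): I ≈ 1.143; II ≈ 1.240; III ≈ 1.325; IV ≈ 1.438; V ≈ 1.394.
5:4 ≈ 1.250; option II is nearest (Δ 0.010).

II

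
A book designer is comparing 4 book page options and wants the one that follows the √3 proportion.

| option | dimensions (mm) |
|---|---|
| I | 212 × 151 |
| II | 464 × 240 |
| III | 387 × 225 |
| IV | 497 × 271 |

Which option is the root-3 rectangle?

Ratios (long/short): I ≈ 1.404; II ≈ 1.933; III ≈ 1.720; IV ≈ 1.834.
root-3 ≈ 1.732; option III is nearest (Δ 0.012).

III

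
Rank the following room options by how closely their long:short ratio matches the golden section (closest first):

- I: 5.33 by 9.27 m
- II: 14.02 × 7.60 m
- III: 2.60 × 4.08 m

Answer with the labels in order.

I: 9.27/5.33 ≈ 1.739 → |1.739 − 1.618| = 0.121
II: 14.02/7.60 ≈ 1.845 → |1.845 − 1.618| = 0.227
III: 4.08/2.60 ≈ 1.569 → |1.569 − 1.618| = 0.049

III, I, II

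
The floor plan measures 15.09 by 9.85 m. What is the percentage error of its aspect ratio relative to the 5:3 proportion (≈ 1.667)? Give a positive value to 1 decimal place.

8.1%

Ratio = 15.09 / 9.85 ≈ 1.5320.
Ideal 5:3 ≈ 1.6667. |1.5320 − 1.6667| / 1.6667 ≈ 8.08% → 8.1%.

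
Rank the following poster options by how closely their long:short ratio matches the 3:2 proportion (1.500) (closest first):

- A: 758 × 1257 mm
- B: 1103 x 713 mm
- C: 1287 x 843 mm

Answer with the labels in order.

A: 1257/758 ≈ 1.658 → |1.658 − 1.500| = 0.158
B: 1103/713 ≈ 1.547 → |1.547 − 1.500| = 0.047
C: 1287/843 ≈ 1.527 → |1.527 − 1.500| = 0.027

C, B, A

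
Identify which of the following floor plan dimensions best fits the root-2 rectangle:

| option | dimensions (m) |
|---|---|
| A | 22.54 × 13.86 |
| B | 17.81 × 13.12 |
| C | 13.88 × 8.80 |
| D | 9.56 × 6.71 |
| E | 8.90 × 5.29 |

Ratios (long/short): A ≈ 1.626; B ≈ 1.357; C ≈ 1.577; D ≈ 1.425; E ≈ 1.682.
root-2 ≈ 1.414; option D is nearest (Δ 0.011).

D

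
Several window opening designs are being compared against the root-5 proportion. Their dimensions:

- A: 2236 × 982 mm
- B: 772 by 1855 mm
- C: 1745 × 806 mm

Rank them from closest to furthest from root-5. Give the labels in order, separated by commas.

A: 2236/982 ≈ 2.277 → |2.277 − 2.236| = 0.041
B: 1855/772 ≈ 2.403 → |2.403 − 2.236| = 0.167
C: 1745/806 ≈ 2.165 → |2.165 − 2.236| = 0.071

A, C, B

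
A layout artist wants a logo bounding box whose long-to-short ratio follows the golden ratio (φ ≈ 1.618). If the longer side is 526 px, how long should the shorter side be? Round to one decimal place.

golden ratio ≈ 1.61803.
Shorter side = 526 ÷ 1.61803 ≈ 325.087 → 325.1 px.

325.1 px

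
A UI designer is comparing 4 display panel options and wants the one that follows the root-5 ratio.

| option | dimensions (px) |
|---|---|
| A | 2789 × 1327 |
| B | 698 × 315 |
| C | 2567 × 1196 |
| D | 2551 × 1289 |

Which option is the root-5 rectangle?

B

Ratios (long/short): A ≈ 2.102; B ≈ 2.216; C ≈ 2.146; D ≈ 1.979.
root-5 ≈ 2.236; option B is nearest (Δ 0.020).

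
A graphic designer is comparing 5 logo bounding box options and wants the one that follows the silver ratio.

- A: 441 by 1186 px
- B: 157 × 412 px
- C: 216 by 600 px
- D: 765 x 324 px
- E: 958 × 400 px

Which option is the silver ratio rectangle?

Ratios (long/short): A ≈ 2.689; B ≈ 2.624; C ≈ 2.778; D ≈ 2.361; E ≈ 2.395.
silver ratio ≈ 2.414; option E is nearest (Δ 0.019).

E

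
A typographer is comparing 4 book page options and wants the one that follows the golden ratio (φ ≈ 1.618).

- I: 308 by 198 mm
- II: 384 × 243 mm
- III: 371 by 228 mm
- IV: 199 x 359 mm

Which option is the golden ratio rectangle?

Ratios (long/short): I ≈ 1.556; II ≈ 1.580; III ≈ 1.627; IV ≈ 1.804.
golden ratio ≈ 1.618; option III is nearest (Δ 0.009).

III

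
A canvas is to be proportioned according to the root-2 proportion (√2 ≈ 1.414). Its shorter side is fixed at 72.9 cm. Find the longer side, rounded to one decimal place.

root-2 ≈ 1.41421.
Longer side = 72.9 × 1.41421 ≈ 103.096 → 103.1 cm.

103.1 cm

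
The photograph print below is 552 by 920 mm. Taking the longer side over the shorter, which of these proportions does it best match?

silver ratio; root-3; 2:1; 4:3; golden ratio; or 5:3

5:3

920/552 ≈ 1.667. Nearest candidates are 5:3 (1.667, off by 0.000) and golden ratio (1.618, off by 0.049).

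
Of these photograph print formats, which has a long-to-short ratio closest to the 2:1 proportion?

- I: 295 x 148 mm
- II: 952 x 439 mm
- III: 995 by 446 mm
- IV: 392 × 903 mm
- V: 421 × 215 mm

I

Ratios (long/short): I ≈ 1.993; II ≈ 2.169; III ≈ 2.231; IV ≈ 2.304; V ≈ 1.958.
2:1 ≈ 2.000; option I is nearest (Δ 0.007).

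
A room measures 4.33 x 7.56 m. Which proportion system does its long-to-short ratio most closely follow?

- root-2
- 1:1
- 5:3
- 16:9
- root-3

Ratio = 7.56 / 4.33 ≈ 1.746.
Distances: root-2 1.414 (Δ 0.332); 1:1 1.000 (Δ 0.746); 5:3 1.667 (Δ 0.079); 16:9 1.778 (Δ 0.032); root-3 1.732 (Δ 0.014).

root-3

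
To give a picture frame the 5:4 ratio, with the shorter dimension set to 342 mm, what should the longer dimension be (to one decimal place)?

5:4 = 1.25000.
Longer side = 342 × 1.25000 ≈ 427.500 → 427.5 mm.

427.5 mm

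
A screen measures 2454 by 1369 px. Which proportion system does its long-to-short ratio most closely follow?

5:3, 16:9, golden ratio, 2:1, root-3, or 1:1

2454/1369 ≈ 1.793. Nearest candidates are 16:9 (1.778, off by 0.015) and root-3 (1.732, off by 0.061).

16:9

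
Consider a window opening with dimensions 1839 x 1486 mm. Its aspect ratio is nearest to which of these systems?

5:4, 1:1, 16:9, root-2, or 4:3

5:4

Ratio = 1839 / 1486 ≈ 1.238.
Distances: 5:4 1.250 (Δ 0.012); 1:1 1.000 (Δ 0.238); 16:9 1.778 (Δ 0.540); root-2 1.414 (Δ 0.176); 4:3 1.333 (Δ 0.095).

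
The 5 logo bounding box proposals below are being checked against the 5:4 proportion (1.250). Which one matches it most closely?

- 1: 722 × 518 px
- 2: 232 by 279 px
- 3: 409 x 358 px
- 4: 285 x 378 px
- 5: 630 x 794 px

5

Ratios (long/short): 1 ≈ 1.394; 2 ≈ 1.203; 3 ≈ 1.142; 4 ≈ 1.326; 5 ≈ 1.260.
5:4 ≈ 1.250; option 5 is nearest (Δ 0.010).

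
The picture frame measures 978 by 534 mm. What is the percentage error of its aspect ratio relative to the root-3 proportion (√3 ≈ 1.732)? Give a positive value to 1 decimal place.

Ratio = 978 / 534 ≈ 1.8315.
Ideal root-3 ≈ 1.7321. |1.8315 − 1.7321| / 1.7321 ≈ 5.74% → 5.7%.

5.7%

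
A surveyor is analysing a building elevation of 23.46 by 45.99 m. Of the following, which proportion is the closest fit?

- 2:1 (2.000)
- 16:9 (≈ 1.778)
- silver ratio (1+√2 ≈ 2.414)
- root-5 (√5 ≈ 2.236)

2:1

45.99/23.46 ≈ 1.960. Nearest candidates are 2:1 (2.000, off by 0.040) and 16:9 (1.778, off by 0.182).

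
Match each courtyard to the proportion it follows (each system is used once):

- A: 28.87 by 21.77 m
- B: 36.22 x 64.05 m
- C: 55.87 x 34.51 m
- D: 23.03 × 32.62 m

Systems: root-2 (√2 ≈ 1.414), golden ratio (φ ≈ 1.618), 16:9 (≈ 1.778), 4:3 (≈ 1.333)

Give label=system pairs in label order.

A = 28.87/21.77 ≈ 1.326 → 4:3 (1.333)
B = 64.05/36.22 ≈ 1.768 → 16:9 (1.778)
C = 55.87/34.51 ≈ 1.619 → golden ratio (1.618)
D = 32.62/23.03 ≈ 1.416 → root-2 (1.414)

A=4:3, B=16:9, C=golden ratio, D=root-2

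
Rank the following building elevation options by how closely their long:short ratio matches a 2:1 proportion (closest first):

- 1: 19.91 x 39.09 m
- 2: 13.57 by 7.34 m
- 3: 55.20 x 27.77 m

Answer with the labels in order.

1: 39.09/19.91 ≈ 1.963 → |1.963 − 2.000| = 0.037
2: 13.57/7.34 ≈ 1.849 → |1.849 − 2.000| = 0.151
3: 55.20/27.77 ≈ 1.988 → |1.988 − 2.000| = 0.012

3, 1, 2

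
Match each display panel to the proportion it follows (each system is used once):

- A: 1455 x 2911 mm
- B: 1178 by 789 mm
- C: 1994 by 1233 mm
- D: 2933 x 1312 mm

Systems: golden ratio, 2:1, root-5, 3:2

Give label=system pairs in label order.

Ratios: A ≈ 2.001; B ≈ 1.493; C ≈ 1.617; D ≈ 2.236.
Targets: golden ratio ≈ 1.618; 2:1 ≈ 2.000; root-5 ≈ 2.236; 3:2 ≈ 1.500.

A=2:1, B=3:2, C=golden ratio, D=root-5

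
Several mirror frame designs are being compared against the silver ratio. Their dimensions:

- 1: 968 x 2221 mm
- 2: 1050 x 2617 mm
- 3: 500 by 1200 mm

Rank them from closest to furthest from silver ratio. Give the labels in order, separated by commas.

Ratios: 1 = 2221 / 968 ≈ 2.294; 2 = 2617 / 1050 ≈ 2.492; 3 = 1200 / 500 ≈ 2.400.
|Δ from 2.414|: 1 0.120; 2 0.078; 3 0.014.

3, 2, 1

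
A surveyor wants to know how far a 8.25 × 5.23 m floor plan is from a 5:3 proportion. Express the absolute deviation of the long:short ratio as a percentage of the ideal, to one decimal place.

Ratio = 8.25 / 5.23 ≈ 1.5774.
Ideal 5:3 ≈ 1.6667. |1.5774 − 1.6667| / 1.6667 ≈ 5.36% → 5.4%.

5.4%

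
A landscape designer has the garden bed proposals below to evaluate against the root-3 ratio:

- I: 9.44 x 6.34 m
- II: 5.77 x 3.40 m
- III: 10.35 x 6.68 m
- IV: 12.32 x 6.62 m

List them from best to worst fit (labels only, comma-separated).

II, IV, III, I

Ratios: I = 9.44 / 6.34 ≈ 1.489; II = 5.77 / 3.40 ≈ 1.697; III = 10.35 / 6.68 ≈ 1.549; IV = 12.32 / 6.62 ≈ 1.861.
|Δ from 1.732|: I 0.243; II 0.035; III 0.183; IV 0.129.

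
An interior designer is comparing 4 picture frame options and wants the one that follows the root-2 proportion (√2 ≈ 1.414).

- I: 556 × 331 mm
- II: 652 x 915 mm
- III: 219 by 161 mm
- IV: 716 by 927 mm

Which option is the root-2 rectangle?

Ratios (long/short): I ≈ 1.680; II ≈ 1.403; III ≈ 1.360; IV ≈ 1.295.
root-2 ≈ 1.414; option II is nearest (Δ 0.011).

II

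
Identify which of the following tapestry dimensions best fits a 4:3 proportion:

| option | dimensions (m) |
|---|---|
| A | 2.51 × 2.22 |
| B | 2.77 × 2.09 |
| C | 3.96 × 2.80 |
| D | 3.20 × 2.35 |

Target 4:3 ≈ 1.333.
A: 1.131 (Δ0.202)  B: 1.325 (Δ0.008)  C: 1.414 (Δ0.081)  D: 1.362 (Δ0.029)

B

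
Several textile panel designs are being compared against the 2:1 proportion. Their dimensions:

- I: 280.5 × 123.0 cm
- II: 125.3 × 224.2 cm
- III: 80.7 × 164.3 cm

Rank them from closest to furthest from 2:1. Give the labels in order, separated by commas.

III, II, I

I: 280.5/123.0 ≈ 2.280 → |2.280 − 2.000| = 0.280
II: 224.2/125.3 ≈ 1.789 → |1.789 − 2.000| = 0.211
III: 164.3/80.7 ≈ 2.036 → |2.036 − 2.000| = 0.036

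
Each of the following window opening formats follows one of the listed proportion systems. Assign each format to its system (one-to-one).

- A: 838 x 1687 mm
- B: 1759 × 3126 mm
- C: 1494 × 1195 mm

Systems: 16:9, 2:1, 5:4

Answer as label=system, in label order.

A=2:1, B=16:9, C=5:4

A = 1687/838 ≈ 2.013 → 2:1 (2.000)
B = 3126/1759 ≈ 1.777 → 16:9 (1.778)
C = 1494/1195 ≈ 1.250 → 5:4 (1.250)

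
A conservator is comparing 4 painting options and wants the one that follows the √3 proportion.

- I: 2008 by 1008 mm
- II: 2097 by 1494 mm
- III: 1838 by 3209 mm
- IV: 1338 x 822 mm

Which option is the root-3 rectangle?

III

Ratios (long/short): I ≈ 1.992; II ≈ 1.404; III ≈ 1.746; IV ≈ 1.628.
root-3 ≈ 1.732; option III is nearest (Δ 0.014).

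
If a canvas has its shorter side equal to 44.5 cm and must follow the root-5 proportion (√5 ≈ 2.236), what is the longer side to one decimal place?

root-5 ≈ 2.23607.
Longer side = 44.5 × 2.23607 ≈ 99.505 → 99.5 cm.

99.5 cm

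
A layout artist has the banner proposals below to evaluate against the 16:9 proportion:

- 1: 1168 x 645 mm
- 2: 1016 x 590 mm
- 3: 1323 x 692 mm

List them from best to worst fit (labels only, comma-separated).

1, 2, 3

Ratios: 1 = 1168 / 645 ≈ 1.811; 2 = 1016 / 590 ≈ 1.722; 3 = 1323 / 692 ≈ 1.912.
|Δ from 1.778|: 1 0.033; 2 0.056; 3 0.134.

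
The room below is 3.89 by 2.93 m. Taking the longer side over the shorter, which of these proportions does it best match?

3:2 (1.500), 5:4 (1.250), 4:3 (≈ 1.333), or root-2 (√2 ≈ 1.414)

4:3

3.89/2.93 ≈ 1.328. Nearest candidates are 4:3 (1.333, off by 0.005) and 5:4 (1.250, off by 0.078).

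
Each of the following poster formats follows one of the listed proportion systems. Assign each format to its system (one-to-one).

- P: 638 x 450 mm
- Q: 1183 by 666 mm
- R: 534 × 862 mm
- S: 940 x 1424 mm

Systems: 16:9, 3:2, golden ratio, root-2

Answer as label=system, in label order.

P=root-2, Q=16:9, R=golden ratio, S=3:2

Ratios: P ≈ 1.418; Q ≈ 1.776; R ≈ 1.614; S ≈ 1.515.
Targets: 16:9 ≈ 1.778; 3:2 ≈ 1.500; golden ratio ≈ 1.618; root-2 ≈ 1.414.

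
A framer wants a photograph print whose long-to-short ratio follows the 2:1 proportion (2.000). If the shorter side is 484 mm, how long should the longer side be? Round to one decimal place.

2:1 = 2.00000.
Longer side = 484 × 2.00000 ≈ 968.000 → 968.0 mm.

968.0 mm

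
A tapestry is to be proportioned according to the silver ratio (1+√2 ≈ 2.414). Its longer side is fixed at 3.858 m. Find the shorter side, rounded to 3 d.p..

silver ratio ≈ 2.41421.
Shorter side = 3.858 ÷ 2.41421 ≈ 1.59804 → 1.598 m.

1.598 m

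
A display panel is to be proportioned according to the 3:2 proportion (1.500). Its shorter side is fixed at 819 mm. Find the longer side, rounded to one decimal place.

3:2 = 1.50000.
Longer side = 819 × 1.50000 ≈ 1228.500 → 1228.5 mm.

1228.5 mm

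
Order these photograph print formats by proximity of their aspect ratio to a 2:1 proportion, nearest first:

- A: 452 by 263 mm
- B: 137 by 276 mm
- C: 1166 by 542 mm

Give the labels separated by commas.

A: 452/263 ≈ 1.719 → |1.719 − 2.000| = 0.281
B: 276/137 ≈ 2.015 → |2.015 − 2.000| = 0.015
C: 1166/542 ≈ 2.151 → |2.151 − 2.000| = 0.151

B, C, A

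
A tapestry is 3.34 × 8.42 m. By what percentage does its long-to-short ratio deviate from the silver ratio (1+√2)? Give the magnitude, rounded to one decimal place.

Ratio = 8.42 / 3.34 ≈ 2.5210.
Ideal silver ratio ≈ 2.4142. |2.5210 − 2.4142| / 2.4142 ≈ 4.42% → 4.4%.

4.4%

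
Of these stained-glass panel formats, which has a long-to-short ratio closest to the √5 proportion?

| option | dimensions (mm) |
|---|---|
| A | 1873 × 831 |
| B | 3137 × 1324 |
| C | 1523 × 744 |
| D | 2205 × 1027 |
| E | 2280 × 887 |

A

Ratios (long/short): A ≈ 2.254; B ≈ 2.369; C ≈ 2.047; D ≈ 2.147; E ≈ 2.570.
root-5 ≈ 2.236; option A is nearest (Δ 0.018).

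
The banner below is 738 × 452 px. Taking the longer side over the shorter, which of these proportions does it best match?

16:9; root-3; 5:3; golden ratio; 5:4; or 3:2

738/452 ≈ 1.633. Nearest candidates are golden ratio (1.618, off by 0.015) and 5:3 (1.667, off by 0.034).

golden ratio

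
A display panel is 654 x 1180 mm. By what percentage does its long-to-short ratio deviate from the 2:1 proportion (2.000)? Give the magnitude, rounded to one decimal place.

9.8%

Ratio = 1180 / 654 ≈ 1.8043.
Ideal 2:1 = 2.0000. |1.8043 − 2.0000| / 2.0000 ≈ 9.79% → 9.8%.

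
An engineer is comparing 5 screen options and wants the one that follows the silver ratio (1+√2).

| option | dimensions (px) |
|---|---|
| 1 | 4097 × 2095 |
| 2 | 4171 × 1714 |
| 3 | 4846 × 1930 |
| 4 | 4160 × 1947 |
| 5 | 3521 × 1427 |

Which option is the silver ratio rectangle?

Ratios (long/short): 1 ≈ 1.956; 2 ≈ 2.433; 3 ≈ 2.511; 4 ≈ 2.137; 5 ≈ 2.467.
silver ratio ≈ 2.414; option 2 is nearest (Δ 0.019).

2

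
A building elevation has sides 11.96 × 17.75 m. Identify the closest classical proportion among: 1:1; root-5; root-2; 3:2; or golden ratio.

Ratio = 17.75 / 11.96 ≈ 1.484.
Distances: 1:1 1.000 (Δ 0.484); root-5 2.236 (Δ 0.752); root-2 1.414 (Δ 0.070); 3:2 1.500 (Δ 0.016); golden ratio 1.618 (Δ 0.134).

3:2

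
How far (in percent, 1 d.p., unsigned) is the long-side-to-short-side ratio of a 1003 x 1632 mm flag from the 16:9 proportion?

8.5%

Ratio = 1632 / 1003 ≈ 1.6271.
Ideal 16:9 ≈ 1.7778. |1.6271 − 1.7778| / 1.7778 ≈ 8.48% → 8.5%.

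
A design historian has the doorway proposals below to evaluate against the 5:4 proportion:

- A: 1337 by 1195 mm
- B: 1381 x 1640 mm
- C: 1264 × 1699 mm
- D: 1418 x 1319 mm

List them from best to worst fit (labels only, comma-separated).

A: 1337/1195 ≈ 1.119 → |1.119 − 1.250| = 0.131
B: 1640/1381 ≈ 1.188 → |1.188 − 1.250| = 0.062
C: 1699/1264 ≈ 1.344 → |1.344 − 1.250| = 0.094
D: 1418/1319 ≈ 1.075 → |1.075 − 1.250| = 0.175

B, C, A, D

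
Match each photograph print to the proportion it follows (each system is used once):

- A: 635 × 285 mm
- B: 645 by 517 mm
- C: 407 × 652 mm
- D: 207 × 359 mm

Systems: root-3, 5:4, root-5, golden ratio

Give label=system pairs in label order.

A=root-5, B=5:4, C=golden ratio, D=root-3

Ratios: A ≈ 2.228; B ≈ 1.248; C ≈ 1.602; D ≈ 1.734.
Targets: root-3 ≈ 1.732; 5:4 ≈ 1.250; root-5 ≈ 2.236; golden ratio ≈ 1.618.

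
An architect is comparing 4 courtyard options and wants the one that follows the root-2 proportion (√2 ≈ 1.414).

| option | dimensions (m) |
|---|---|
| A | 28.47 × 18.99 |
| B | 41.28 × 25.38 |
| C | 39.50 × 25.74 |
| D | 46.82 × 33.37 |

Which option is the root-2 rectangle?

Target root-2 ≈ 1.414.
A: 1.499 (Δ0.085)  B: 1.626 (Δ0.212)  C: 1.535 (Δ0.121)  D: 1.403 (Δ0.011)

D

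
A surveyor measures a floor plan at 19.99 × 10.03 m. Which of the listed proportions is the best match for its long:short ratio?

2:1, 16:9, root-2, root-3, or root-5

Ratio = 19.99 / 10.03 ≈ 1.993.
Distances: 2:1 2.000 (Δ 0.007); 16:9 1.778 (Δ 0.215); root-2 1.414 (Δ 0.579); root-3 1.732 (Δ 0.261); root-5 2.236 (Δ 0.243).

2:1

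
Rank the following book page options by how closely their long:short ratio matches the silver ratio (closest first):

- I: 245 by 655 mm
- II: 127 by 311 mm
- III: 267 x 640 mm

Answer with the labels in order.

III, II, I

I: 655/245 ≈ 2.673 → |2.673 − 2.414| = 0.259
II: 311/127 ≈ 2.449 → |2.449 − 2.414| = 0.035
III: 640/267 ≈ 2.397 → |2.397 − 2.414| = 0.017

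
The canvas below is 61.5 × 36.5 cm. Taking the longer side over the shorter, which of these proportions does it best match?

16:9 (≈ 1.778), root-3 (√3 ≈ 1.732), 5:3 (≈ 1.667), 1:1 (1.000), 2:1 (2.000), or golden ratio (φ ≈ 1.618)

5:3

61.5/36.5 ≈ 1.685. Nearest candidates are 5:3 (1.667, off by 0.018) and root-3 (1.732, off by 0.047).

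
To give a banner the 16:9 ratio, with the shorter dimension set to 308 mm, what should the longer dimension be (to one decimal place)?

547.6 mm

16:9 ≈ 1.77778.
Longer side = 308 × 1.77778 ≈ 547.556 → 547.6 mm.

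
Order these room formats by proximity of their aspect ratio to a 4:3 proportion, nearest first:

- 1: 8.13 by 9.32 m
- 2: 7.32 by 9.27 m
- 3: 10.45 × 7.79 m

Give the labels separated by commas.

3, 2, 1

1: 9.32/8.13 ≈ 1.146 → |1.146 − 1.333| = 0.187
2: 9.27/7.32 ≈ 1.266 → |1.266 − 1.333| = 0.067
3: 10.45/7.79 ≈ 1.341 → |1.341 − 1.333| = 0.008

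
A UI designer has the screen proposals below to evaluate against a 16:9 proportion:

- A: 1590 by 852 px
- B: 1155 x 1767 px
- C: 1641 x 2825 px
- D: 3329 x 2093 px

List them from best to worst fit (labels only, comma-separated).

C, A, D, B

A: 1590/852 ≈ 1.866 → |1.866 − 1.778| = 0.088
B: 1767/1155 ≈ 1.530 → |1.530 − 1.778| = 0.248
C: 2825/1641 ≈ 1.722 → |1.722 − 1.778| = 0.056
D: 3329/2093 ≈ 1.591 → |1.591 − 1.778| = 0.187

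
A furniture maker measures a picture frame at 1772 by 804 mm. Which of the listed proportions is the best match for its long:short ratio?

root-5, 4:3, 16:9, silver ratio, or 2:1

Ratio = 1772 / 804 ≈ 2.204.
Distances: root-5 2.236 (Δ 0.032); 4:3 1.333 (Δ 0.871); 16:9 1.778 (Δ 0.426); silver ratio 2.414 (Δ 0.210); 2:1 2.000 (Δ 0.204).

root-5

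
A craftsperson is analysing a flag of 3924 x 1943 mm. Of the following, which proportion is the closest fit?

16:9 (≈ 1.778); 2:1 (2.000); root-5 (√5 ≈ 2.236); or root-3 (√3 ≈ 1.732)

2:1

3924/1943 ≈ 2.020. Nearest candidates are 2:1 (2.000, off by 0.020) and root-5 (2.236, off by 0.216).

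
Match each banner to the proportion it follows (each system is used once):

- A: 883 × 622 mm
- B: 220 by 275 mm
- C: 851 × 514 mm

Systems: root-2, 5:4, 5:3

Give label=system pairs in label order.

Ratios: A ≈ 1.420; B ≈ 1.250; C ≈ 1.656.
Targets: root-2 ≈ 1.414; 5:4 ≈ 1.250; 5:3 ≈ 1.667.

A=root-2, B=5:4, C=5:3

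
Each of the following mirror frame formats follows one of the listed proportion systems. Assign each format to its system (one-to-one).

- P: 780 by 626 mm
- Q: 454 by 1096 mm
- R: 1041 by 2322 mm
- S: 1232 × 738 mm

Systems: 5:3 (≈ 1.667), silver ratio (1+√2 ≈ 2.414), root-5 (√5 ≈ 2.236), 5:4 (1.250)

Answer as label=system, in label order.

P = 780/626 ≈ 1.246 → 5:4 (1.250)
Q = 1096/454 ≈ 2.414 → silver ratio (2.414)
R = 2322/1041 ≈ 2.231 → root-5 (2.236)
S = 1232/738 ≈ 1.669 → 5:3 (1.667)

P=5:4, Q=silver ratio, R=root-5, S=5:3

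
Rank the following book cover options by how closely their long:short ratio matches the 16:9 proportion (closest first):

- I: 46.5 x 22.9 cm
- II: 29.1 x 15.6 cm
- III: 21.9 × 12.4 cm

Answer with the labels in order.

III, II, I

Ratios: I = 46.5 / 22.9 ≈ 2.031; II = 29.1 / 15.6 ≈ 1.865; III = 21.9 / 12.4 ≈ 1.766.
|Δ from 1.778|: I 0.253; II 0.087; III 0.012.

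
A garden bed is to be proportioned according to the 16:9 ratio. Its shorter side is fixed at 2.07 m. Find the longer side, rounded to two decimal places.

16:9 ≈ 1.77778.
Longer side = 2.07 × 1.77778 ≈ 3.6800 → 3.68 m.

3.68 m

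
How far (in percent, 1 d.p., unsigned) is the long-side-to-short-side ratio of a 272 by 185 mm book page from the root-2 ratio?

4.0%

Ratio = 272 / 185 ≈ 1.4703.
Ideal root-2 ≈ 1.4142. |1.4703 − 1.4142| / 1.4142 ≈ 3.97% → 4.0%.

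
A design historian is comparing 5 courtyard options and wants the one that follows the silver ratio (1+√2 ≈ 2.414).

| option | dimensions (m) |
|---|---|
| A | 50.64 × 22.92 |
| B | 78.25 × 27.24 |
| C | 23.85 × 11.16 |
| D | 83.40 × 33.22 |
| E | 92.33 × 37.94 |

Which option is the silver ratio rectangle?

E

Target silver ratio ≈ 2.414.
A: 2.209 (Δ0.205)  B: 2.873 (Δ0.459)  C: 2.137 (Δ0.277)  D: 2.511 (Δ0.097)  E: 2.434 (Δ0.020)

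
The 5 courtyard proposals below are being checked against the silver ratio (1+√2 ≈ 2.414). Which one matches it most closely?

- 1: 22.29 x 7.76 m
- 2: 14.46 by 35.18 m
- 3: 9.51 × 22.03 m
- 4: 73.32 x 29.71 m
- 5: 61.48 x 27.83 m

Ratios (long/short): 1 ≈ 2.872; 2 ≈ 2.433; 3 ≈ 2.317; 4 ≈ 2.468; 5 ≈ 2.209.
silver ratio ≈ 2.414; option 2 is nearest (Δ 0.019).

2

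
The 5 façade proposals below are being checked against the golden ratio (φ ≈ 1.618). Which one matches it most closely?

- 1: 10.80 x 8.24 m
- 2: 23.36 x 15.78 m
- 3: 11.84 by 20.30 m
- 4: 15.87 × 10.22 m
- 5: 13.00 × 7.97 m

5

Ratios (long/short): 1 ≈ 1.311; 2 ≈ 1.480; 3 ≈ 1.715; 4 ≈ 1.553; 5 ≈ 1.631.
golden ratio ≈ 1.618; option 5 is nearest (Δ 0.013).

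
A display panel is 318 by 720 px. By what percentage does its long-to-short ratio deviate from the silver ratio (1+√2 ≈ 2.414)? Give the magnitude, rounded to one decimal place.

6.2%

Ratio = 720 / 318 ≈ 2.2642.
Ideal silver ratio ≈ 2.4142. |2.2642 − 2.4142| / 2.4142 ≈ 6.21% → 6.2%.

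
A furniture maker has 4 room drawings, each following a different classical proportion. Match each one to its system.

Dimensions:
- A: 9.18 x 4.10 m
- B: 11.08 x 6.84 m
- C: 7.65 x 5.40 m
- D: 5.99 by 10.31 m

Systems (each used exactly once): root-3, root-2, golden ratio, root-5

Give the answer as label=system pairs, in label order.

A=root-5, B=golden ratio, C=root-2, D=root-3

A = 9.18/4.10 ≈ 2.239 → root-5 (2.236)
B = 11.08/6.84 ≈ 1.620 → golden ratio (1.618)
C = 7.65/5.40 ≈ 1.417 → root-2 (1.414)
D = 10.31/5.99 ≈ 1.721 → root-3 (1.732)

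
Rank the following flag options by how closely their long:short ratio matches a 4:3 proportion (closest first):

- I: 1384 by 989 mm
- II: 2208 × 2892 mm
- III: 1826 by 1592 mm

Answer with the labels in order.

I: 1384/989 ≈ 1.399 → |1.399 − 1.333| = 0.066
II: 2892/2208 ≈ 1.310 → |1.310 − 1.333| = 0.023
III: 1826/1592 ≈ 1.147 → |1.147 − 1.333| = 0.186

II, I, III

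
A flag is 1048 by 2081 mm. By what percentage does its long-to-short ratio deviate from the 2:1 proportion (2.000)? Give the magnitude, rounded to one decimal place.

Ratio = 2081 / 1048 ≈ 1.9857.
Ideal 2:1 = 2.0000. |1.9857 − 2.0000| / 2.0000 ≈ 0.71% → 0.7%.

0.7%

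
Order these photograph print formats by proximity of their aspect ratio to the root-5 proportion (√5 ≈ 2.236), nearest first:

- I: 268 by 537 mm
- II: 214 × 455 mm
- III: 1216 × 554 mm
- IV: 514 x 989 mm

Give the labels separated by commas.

III, II, I, IV

Ratios: I = 537 / 268 ≈ 2.004; II = 455 / 214 ≈ 2.126; III = 1216 / 554 ≈ 2.195; IV = 989 / 514 ≈ 1.924.
|Δ from 2.236|: I 0.232; II 0.110; III 0.041; IV 0.312.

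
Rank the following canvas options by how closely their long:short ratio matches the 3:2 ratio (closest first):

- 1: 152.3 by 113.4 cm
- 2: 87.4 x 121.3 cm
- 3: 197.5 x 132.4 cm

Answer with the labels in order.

3, 2, 1

Ratios: 1 = 152.3 / 113.4 ≈ 1.343; 2 = 121.3 / 87.4 ≈ 1.388; 3 = 197.5 / 132.4 ≈ 1.492.
|Δ from 1.500|: 1 0.157; 2 0.112; 3 0.008.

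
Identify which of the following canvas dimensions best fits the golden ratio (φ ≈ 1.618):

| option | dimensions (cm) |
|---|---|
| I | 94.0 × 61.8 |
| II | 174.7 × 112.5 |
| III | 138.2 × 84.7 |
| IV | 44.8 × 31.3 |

Target golden ratio ≈ 1.618.
I: 1.521 (Δ0.097)  II: 1.553 (Δ0.065)  III: 1.632 (Δ0.014)  IV: 1.431 (Δ0.187)

III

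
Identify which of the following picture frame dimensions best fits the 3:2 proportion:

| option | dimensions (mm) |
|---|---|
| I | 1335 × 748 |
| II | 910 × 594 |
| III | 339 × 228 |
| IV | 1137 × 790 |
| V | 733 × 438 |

III

Target 3:2 ≈ 1.500.
I: 1.785 (Δ0.285)  II: 1.532 (Δ0.032)  III: 1.487 (Δ0.013)  IV: 1.439 (Δ0.061)  V: 1.674 (Δ0.174)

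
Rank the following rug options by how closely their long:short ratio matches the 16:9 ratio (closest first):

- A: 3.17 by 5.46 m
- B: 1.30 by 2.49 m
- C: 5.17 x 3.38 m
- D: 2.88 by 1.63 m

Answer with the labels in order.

A: 5.46/3.17 ≈ 1.722 → |1.722 − 1.778| = 0.056
B: 2.49/1.30 ≈ 1.915 → |1.915 − 1.778| = 0.137
C: 5.17/3.38 ≈ 1.530 → |1.530 − 1.778| = 0.248
D: 2.88/1.63 ≈ 1.767 → |1.767 − 1.778| = 0.011

D, A, B, C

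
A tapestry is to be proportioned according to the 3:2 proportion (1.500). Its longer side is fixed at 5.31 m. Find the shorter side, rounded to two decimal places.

3:2 = 1.50000.
Shorter side = 5.31 ÷ 1.50000 ≈ 3.5400 → 3.54 m.

3.54 m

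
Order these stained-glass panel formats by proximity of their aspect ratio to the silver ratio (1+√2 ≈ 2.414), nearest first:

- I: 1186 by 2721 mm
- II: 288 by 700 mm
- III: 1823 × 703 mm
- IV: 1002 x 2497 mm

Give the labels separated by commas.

I: 2721/1186 ≈ 2.294 → |2.294 − 2.414| = 0.120
II: 700/288 ≈ 2.431 → |2.431 − 2.414| = 0.017
III: 1823/703 ≈ 2.593 → |2.593 − 2.414| = 0.179
IV: 2497/1002 ≈ 2.492 → |2.492 − 2.414| = 0.078

II, IV, I, III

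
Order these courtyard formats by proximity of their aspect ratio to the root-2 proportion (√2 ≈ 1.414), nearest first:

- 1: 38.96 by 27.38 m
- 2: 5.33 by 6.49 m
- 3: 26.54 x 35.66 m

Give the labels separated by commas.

1, 3, 2

Ratios: 1 = 38.96 / 27.38 ≈ 1.423; 2 = 6.49 / 5.33 ≈ 1.218; 3 = 35.66 / 26.54 ≈ 1.344.
|Δ from 1.414|: 1 0.009; 2 0.196; 3 0.070.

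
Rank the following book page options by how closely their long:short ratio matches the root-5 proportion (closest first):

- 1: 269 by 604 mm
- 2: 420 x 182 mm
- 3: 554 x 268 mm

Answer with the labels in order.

1: 604/269 ≈ 2.245 → |2.245 − 2.236| = 0.009
2: 420/182 ≈ 2.308 → |2.308 − 2.236| = 0.072
3: 554/268 ≈ 2.067 → |2.067 − 2.236| = 0.169

1, 2, 3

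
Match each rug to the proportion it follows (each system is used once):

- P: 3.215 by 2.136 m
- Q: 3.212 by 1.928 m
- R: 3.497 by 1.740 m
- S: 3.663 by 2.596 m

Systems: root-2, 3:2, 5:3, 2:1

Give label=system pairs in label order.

P = 3.215/2.136 ≈ 1.505 → 3:2 (1.500)
Q = 3.212/1.928 ≈ 1.666 → 5:3 (1.667)
R = 3.497/1.740 ≈ 2.010 → 2:1 (2.000)
S = 3.663/2.596 ≈ 1.411 → root-2 (1.414)

P=3:2, Q=5:3, R=2:1, S=root-2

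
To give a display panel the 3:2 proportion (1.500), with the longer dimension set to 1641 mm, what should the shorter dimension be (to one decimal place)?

1094.0 mm

3:2 = 1.50000.
Shorter side = 1641 ÷ 1.50000 ≈ 1094.000 → 1094.0 mm.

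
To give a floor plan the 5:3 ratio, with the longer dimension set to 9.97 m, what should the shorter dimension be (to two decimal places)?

5.98 m

5:3 ≈ 1.66667.
Shorter side = 9.97 ÷ 1.66667 ≈ 5.9820 → 5.98 m.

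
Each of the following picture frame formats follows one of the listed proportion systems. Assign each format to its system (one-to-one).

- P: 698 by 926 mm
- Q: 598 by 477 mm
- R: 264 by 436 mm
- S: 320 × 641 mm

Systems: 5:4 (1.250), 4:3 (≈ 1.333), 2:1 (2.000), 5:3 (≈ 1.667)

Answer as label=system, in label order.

Ratios: P ≈ 1.327; Q ≈ 1.254; R ≈ 1.652; S ≈ 2.003.
Targets: 5:4 ≈ 1.250; 4:3 ≈ 1.333; 2:1 ≈ 2.000; 5:3 ≈ 1.667.

P=4:3, Q=5:4, R=5:3, S=2:1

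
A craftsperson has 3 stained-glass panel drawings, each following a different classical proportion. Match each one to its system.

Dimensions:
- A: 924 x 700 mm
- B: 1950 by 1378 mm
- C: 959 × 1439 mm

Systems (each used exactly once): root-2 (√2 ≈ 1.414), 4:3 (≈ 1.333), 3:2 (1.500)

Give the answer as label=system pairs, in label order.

Ratios: A ≈ 1.320; B ≈ 1.415; C ≈ 1.501.
Targets: root-2 ≈ 1.414; 4:3 ≈ 1.333; 3:2 ≈ 1.500.

A=4:3, B=root-2, C=3:2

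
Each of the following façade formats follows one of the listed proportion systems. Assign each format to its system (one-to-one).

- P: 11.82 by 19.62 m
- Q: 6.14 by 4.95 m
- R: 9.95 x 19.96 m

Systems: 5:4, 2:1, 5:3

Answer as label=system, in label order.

P = 19.62/11.82 ≈ 1.660 → 5:3 (1.667)
Q = 6.14/4.95 ≈ 1.240 → 5:4 (1.250)
R = 19.96/9.95 ≈ 2.006 → 2:1 (2.000)

P=5:3, Q=5:4, R=2:1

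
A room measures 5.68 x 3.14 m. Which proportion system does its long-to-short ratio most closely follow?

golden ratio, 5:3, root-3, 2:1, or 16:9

5.68/3.14 ≈ 1.809. Nearest candidates are 16:9 (1.778, off by 0.031) and root-3 (1.732, off by 0.077).

16:9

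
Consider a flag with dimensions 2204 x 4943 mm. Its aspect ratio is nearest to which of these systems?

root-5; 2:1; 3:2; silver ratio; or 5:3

4943/2204 ≈ 2.243. Nearest candidates are root-5 (2.236, off by 0.007) and silver ratio (2.414, off by 0.171).

root-5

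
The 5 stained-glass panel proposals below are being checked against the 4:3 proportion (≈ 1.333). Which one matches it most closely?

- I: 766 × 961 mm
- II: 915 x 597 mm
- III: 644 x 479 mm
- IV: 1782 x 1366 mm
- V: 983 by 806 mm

III

Target 4:3 ≈ 1.333.
I: 1.255 (Δ0.078)  II: 1.533 (Δ0.200)  III: 1.344 (Δ0.011)  IV: 1.305 (Δ0.028)  V: 1.220 (Δ0.113)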